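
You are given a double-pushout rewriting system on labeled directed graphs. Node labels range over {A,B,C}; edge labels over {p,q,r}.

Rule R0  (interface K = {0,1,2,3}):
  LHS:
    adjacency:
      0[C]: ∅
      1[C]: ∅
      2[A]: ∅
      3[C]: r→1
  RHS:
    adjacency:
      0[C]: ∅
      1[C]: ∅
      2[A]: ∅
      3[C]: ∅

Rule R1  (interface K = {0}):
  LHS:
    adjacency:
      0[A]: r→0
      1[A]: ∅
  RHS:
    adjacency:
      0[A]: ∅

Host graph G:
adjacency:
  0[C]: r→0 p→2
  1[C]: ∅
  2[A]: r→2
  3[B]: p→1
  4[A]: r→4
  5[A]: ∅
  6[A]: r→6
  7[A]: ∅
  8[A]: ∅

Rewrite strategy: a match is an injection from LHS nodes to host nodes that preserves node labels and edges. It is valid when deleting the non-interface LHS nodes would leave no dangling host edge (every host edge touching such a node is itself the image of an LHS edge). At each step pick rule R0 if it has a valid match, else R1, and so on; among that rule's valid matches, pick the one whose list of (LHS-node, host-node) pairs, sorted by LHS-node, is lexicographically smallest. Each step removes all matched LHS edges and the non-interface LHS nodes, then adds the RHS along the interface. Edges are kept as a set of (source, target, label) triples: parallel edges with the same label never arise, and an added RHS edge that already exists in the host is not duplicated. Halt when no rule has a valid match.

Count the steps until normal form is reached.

Answer: 3

Derivation:
start.  V:9 E:6  edges: 0-r->0 0-p->2 2-r->2 3-p->1 4-r->4 6-r->6
1. fire R1 via {0↦2, 1↦5}  →  V:8 E:5  edges: 0-r->0 0-p->2 3-p->1 4-r->4 6-r->6
2. fire R1 via {0↦4, 1↦7}  →  V:7 E:4  edges: 0-r->0 0-p->2 3-p->1 6-r->6
3. fire R1 via {0↦6, 1↦4}  →  V:6 E:3  edges: 0-r->0 0-p->2 3-p->1
normal form: no rule applies after step 3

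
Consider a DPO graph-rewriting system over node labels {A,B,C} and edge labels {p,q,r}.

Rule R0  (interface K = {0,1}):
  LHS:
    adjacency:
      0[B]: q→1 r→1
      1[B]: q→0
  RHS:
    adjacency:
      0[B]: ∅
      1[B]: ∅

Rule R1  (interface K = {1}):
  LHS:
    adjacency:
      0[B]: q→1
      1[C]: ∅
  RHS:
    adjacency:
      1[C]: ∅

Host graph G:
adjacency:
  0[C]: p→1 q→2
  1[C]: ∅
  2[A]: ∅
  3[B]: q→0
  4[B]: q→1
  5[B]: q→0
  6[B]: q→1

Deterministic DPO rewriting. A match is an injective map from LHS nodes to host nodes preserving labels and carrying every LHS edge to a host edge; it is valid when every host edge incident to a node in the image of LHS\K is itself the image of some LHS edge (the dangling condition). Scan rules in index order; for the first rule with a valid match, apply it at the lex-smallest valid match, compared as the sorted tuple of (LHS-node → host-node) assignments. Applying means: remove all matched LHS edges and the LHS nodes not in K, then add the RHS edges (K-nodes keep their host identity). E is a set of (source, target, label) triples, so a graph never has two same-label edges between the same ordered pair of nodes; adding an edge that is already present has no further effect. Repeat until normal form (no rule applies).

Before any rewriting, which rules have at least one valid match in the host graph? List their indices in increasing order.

Answer: [R1]

Derivation:
R0: no valid match — LHS pattern not found
R1: 4 valid matches — {0↦3, 1↦0}, {0↦4, 1↦1}, {0↦5, 1↦0} (+1 more)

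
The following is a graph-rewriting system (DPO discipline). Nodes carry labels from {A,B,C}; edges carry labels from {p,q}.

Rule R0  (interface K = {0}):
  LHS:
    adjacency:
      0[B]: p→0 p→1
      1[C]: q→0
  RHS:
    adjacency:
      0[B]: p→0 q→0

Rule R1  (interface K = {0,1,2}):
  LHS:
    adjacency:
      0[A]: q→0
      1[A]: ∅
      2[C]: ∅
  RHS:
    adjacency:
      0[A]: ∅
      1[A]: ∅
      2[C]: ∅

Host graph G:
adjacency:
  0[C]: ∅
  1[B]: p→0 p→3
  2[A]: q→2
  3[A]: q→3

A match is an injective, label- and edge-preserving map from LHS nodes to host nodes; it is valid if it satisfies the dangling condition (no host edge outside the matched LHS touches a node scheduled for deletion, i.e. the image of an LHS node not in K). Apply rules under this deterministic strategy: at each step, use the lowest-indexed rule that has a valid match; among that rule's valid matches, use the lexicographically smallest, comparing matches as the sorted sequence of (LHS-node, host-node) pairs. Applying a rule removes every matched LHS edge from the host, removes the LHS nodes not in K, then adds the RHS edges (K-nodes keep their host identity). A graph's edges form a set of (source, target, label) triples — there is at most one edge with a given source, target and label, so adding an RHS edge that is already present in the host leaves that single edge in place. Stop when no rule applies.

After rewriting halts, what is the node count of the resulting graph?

Answer: 4

Steps:
start.  V:4 E:4  edges: 1-p->0 1-p->3 2-q->2 3-q->3
1. fire R1 via {0↦2, 1↦3, 2↦0}  →  V:4 E:3  edges: 1-p->0 1-p->3 3-q->3
2. fire R1 via {0↦3, 1↦2, 2↦0}  →  V:4 E:2  edges: 1-p->0 1-p->3
halt: no rule applies after step 2
NF nodes: {0:C, 1:B, 2:A, 3:A}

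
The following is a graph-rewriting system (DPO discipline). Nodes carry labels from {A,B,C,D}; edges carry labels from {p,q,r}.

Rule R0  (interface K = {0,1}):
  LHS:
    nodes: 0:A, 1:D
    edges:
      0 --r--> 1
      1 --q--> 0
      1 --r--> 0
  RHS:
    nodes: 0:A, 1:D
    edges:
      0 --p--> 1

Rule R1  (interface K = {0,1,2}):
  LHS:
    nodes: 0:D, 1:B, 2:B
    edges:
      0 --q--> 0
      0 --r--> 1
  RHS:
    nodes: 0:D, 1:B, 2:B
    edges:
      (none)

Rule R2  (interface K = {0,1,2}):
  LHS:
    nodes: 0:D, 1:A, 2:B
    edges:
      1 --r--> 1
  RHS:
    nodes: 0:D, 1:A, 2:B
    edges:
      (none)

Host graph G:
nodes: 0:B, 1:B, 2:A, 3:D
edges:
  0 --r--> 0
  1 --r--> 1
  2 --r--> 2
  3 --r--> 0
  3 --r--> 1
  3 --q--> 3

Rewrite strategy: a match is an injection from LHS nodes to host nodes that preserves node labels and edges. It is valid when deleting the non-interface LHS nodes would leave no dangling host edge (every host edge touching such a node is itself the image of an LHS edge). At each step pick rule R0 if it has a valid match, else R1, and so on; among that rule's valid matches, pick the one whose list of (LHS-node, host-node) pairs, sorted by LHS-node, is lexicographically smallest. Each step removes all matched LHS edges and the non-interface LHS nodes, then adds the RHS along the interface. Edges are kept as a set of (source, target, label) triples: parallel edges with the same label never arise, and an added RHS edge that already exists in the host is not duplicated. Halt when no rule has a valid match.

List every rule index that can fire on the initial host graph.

Answer: [R1,R2]

Steps:
R0: no valid match — LHS pattern not found
R1: 2 valid matches — {0↦3, 1↦0, 2↦1}, {0↦3, 1↦1, 2↦0}
R2: 2 valid matches — {0↦3, 1↦2, 2↦0}, {0↦3, 1↦2, 2↦1}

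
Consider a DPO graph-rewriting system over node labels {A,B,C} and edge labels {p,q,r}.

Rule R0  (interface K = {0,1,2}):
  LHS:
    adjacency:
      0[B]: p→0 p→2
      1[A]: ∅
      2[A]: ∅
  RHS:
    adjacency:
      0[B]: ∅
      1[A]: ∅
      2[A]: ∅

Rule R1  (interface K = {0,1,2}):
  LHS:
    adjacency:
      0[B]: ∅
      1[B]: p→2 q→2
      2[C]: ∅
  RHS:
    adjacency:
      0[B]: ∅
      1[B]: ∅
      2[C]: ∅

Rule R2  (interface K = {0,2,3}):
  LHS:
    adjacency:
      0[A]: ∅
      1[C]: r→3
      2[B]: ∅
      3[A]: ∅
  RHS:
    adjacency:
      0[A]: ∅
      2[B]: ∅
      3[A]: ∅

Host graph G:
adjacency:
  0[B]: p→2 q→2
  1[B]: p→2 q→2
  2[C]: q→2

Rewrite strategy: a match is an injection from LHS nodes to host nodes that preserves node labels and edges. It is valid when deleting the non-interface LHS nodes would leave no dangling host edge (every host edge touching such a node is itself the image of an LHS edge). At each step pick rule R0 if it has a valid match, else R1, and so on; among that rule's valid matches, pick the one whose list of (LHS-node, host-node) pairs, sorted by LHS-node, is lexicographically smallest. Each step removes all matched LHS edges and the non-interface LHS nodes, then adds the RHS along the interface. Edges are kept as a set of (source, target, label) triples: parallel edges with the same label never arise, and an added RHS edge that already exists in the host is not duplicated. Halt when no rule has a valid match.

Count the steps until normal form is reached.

Answer: 2

Steps:
[0] host  ⇒  3 nodes, 5 edges  {0-p->2 0-q->2 1-p->2 1-q->2 2-q->2}
[1] R1 @ {0↦0, 1↦1, 2↦2}  ⇒  3 nodes, 3 edges  {0-p->2 0-q->2 2-q->2}
[2] R1 @ {0↦1, 1↦0, 2↦2}  ⇒  3 nodes, 1 edges  {2-q->2}
final graph: no rule applies after step 2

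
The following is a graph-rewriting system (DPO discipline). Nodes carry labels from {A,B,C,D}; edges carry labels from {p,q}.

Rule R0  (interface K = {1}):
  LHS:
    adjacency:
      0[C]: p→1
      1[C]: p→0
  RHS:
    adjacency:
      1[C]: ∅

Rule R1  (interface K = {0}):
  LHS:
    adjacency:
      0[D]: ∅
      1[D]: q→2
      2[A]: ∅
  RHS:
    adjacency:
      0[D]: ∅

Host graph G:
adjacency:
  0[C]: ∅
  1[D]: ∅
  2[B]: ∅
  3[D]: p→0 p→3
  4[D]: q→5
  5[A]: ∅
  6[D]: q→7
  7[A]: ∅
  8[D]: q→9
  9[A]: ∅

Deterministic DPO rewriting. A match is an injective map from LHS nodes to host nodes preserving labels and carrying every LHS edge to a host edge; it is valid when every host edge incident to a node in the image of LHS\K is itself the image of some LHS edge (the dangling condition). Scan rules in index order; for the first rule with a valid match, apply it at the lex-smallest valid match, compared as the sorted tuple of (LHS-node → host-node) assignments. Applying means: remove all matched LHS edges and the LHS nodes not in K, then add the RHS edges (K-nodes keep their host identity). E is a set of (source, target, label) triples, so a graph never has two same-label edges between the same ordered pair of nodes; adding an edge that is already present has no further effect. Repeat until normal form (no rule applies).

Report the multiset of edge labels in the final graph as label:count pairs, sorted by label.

[0] host  ⇒  10 nodes, 5 edges  {3-p->0 3-p->3 4-q->5 6-q->7 8-q->9}
[1] R1 @ {0↦1, 1↦4, 2↦5}  ⇒  8 nodes, 4 edges  {3-p->0 3-p->3 6-q->7 8-q->9}
[2] R1 @ {0↦1, 1↦6, 2↦7}  ⇒  6 nodes, 3 edges  {3-p->0 3-p->3 8-q->9}
[3] R1 @ {0↦1, 1↦8, 2↦9}  ⇒  4 nodes, 2 edges  {3-p->0 3-p->3}
final graph: no rule applies after step 3
NF edges: [(3, 0, 'p'), (3, 3, 'p')]

Answer: p:2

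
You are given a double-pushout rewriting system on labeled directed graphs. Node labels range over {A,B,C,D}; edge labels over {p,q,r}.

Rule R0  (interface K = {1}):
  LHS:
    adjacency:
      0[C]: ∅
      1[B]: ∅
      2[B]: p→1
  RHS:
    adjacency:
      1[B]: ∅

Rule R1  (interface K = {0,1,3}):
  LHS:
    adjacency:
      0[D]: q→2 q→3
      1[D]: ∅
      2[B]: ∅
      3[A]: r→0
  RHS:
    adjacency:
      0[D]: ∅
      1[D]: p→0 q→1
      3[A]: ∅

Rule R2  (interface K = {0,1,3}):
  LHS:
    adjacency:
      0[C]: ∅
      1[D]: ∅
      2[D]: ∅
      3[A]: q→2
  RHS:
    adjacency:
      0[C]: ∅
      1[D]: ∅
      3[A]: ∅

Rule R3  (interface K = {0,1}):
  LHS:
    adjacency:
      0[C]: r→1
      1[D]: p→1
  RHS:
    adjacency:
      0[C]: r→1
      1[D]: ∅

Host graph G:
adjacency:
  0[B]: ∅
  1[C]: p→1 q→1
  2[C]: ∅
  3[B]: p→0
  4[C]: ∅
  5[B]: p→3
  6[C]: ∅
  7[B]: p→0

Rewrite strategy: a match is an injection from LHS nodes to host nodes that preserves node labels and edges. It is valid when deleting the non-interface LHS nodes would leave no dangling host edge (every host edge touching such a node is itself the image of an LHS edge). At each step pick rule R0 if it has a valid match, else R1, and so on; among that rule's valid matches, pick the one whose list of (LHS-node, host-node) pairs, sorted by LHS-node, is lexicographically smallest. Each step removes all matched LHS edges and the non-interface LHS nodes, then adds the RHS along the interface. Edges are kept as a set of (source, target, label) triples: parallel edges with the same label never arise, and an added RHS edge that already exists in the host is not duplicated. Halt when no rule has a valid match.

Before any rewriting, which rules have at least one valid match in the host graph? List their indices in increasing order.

Answer: [R0]

Rewrite trace:
R0: 6 valid matches — {0↦2, 1↦0, 2↦7}, {0↦2, 1↦3, 2↦5}, {0↦4, 1↦0, 2↦7} (+3 more)
R1: no valid match — LHS pattern not found
R2: no valid match — LHS pattern not found
R3: no valid match — LHS pattern not found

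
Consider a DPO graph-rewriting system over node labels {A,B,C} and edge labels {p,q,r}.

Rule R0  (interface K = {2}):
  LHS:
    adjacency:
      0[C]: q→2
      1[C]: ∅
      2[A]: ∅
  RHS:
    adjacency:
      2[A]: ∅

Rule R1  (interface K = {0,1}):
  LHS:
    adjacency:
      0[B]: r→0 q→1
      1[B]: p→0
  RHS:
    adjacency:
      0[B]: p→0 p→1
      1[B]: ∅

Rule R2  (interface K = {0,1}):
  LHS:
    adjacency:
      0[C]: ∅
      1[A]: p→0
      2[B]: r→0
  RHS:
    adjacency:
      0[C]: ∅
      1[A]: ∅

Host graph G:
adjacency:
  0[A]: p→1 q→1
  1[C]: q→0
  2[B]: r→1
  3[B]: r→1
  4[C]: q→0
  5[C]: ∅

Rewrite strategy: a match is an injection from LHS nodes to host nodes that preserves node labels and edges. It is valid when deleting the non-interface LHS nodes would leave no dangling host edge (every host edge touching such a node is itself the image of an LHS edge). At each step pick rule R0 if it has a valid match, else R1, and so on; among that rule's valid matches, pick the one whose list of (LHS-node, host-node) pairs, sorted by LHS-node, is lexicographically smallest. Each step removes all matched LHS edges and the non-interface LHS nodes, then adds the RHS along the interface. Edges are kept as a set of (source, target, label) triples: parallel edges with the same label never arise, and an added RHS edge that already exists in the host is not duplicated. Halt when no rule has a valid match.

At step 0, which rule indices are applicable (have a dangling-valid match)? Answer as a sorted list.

R0: 1 valid match — {0↦4, 1↦5, 2↦0}
R1: no valid match — LHS pattern not found
R2: 2 valid matches — {0↦1, 1↦0, 2↦2}, {0↦1, 1↦0, 2↦3}

Answer: [R0,R2]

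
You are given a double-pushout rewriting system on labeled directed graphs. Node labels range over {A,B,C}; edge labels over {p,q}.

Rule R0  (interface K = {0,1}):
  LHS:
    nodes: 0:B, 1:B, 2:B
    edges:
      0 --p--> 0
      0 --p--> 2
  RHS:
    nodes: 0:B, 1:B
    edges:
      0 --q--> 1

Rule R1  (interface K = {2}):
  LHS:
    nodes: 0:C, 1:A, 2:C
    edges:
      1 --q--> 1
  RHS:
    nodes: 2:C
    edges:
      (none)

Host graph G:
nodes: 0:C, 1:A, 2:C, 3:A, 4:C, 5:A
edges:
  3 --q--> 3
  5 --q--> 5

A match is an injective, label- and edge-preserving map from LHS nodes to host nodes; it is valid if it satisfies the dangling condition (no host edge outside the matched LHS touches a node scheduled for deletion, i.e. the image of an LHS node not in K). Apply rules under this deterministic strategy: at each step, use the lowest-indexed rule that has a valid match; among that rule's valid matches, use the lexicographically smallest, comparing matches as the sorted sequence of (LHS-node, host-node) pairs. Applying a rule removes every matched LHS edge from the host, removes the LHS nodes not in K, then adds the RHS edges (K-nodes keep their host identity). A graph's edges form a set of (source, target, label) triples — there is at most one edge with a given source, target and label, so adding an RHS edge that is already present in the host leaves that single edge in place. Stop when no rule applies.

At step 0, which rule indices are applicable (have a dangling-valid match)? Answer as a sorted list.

Answer: [R1]

Steps:
R0: no valid match — LHS pattern not found
R1: 12 valid matches — {0↦0, 1↦3, 2↦2}, {0↦0, 1↦3, 2↦4}, {0↦0, 1↦5, 2↦2} (+9 more)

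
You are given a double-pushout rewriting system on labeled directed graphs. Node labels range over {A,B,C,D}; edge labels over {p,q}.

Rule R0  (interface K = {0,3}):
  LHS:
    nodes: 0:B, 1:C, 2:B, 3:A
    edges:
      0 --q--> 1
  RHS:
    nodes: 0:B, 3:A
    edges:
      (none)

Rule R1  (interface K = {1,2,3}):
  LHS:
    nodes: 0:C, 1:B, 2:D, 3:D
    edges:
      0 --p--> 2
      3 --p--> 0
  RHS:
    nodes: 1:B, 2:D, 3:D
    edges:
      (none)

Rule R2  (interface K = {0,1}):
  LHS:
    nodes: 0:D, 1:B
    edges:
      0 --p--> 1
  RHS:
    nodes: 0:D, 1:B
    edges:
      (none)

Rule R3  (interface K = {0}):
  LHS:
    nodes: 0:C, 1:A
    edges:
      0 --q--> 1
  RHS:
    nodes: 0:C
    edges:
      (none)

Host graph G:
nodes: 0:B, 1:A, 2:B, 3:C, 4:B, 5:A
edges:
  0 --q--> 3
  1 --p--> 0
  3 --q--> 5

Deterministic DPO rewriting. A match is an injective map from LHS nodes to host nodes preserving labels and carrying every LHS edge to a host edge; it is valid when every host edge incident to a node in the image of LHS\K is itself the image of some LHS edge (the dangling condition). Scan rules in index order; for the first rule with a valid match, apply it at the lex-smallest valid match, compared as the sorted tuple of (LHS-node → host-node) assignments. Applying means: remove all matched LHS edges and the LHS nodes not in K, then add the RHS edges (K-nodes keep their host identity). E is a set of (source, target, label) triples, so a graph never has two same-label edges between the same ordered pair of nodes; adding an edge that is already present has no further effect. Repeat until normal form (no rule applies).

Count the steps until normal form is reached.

initial: |V|=6 |E|=3  E = 0-q->3 1-p->0 3-q->5
step 1: apply R3 at {0↦3, 1↦5}  → |V|=5 |E|=2  E = 0-q->3 1-p->0
step 2: apply R0 at {0↦0, 1↦3, 2↦2, 3↦1}  → |V|=3 |E|=1  E = 1-p->0
normal form: no rule applies after step 2

Answer: 2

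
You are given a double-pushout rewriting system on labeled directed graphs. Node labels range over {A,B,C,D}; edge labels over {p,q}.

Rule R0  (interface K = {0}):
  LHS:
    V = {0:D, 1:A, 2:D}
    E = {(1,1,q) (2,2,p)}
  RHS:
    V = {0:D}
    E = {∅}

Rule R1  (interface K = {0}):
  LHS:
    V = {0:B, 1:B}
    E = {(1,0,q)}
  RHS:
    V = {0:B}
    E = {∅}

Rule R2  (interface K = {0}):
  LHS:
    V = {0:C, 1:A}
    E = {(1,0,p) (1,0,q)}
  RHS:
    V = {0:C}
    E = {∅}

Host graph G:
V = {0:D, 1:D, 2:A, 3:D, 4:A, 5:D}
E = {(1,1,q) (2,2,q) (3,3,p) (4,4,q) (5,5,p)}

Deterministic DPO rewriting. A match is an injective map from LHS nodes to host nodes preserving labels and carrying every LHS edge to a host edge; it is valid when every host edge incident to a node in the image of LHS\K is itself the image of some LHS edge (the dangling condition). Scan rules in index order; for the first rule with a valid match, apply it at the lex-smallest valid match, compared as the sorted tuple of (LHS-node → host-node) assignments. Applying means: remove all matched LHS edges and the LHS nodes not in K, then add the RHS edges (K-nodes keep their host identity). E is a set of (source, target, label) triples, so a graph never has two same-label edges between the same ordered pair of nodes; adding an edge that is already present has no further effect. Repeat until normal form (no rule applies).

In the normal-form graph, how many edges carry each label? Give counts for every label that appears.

start.  V:6 E:5  edges: 1-q->1 2-q->2 3-p->3 4-q->4 5-p->5
1. fire R0 via {0↦0, 1↦2, 2↦3}  →  V:4 E:3  edges: 1-q->1 4-q->4 5-p->5
2. fire R0 via {0↦0, 1↦4, 2↦5}  →  V:2 E:1  edges: 1-q->1
normal form: no rule applies after step 2
NF edges: [(1, 1, 'q')]

Answer: q:1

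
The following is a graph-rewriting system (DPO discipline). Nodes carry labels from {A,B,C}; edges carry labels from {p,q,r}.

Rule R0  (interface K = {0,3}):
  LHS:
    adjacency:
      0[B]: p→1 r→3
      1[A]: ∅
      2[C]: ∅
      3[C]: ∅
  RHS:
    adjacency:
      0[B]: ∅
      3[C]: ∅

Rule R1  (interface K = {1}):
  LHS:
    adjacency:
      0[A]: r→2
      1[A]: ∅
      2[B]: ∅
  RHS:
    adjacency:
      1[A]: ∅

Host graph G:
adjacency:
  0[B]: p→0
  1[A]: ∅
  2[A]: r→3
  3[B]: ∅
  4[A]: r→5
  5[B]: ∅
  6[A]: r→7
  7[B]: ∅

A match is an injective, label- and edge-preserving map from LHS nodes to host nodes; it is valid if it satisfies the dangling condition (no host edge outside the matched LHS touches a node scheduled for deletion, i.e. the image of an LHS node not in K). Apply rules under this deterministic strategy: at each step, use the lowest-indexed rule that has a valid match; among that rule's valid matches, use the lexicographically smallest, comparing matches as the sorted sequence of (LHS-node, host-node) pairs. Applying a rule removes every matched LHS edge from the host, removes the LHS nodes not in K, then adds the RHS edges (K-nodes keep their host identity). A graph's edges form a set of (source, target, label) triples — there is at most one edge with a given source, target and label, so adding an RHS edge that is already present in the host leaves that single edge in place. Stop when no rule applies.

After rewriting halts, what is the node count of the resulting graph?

Answer: 2

Rewrite trace:
initial: |V|=8 |E|=4  E = 0-p->0 2-r->3 4-r->5 6-r->7
step 1: apply R1 at {0↦2, 1↦1, 2↦3}  → |V|=6 |E|=3  E = 0-p->0 4-r->5 6-r->7
step 2: apply R1 at {0↦4, 1↦1, 2↦5}  → |V|=4 |E|=2  E = 0-p->0 6-r->7
step 3: apply R1 at {0↦6, 1↦1, 2↦7}  → |V|=2 |E|=1  E = 0-p->0
final graph: no rule applies after step 3
NF nodes: {0:B, 1:A}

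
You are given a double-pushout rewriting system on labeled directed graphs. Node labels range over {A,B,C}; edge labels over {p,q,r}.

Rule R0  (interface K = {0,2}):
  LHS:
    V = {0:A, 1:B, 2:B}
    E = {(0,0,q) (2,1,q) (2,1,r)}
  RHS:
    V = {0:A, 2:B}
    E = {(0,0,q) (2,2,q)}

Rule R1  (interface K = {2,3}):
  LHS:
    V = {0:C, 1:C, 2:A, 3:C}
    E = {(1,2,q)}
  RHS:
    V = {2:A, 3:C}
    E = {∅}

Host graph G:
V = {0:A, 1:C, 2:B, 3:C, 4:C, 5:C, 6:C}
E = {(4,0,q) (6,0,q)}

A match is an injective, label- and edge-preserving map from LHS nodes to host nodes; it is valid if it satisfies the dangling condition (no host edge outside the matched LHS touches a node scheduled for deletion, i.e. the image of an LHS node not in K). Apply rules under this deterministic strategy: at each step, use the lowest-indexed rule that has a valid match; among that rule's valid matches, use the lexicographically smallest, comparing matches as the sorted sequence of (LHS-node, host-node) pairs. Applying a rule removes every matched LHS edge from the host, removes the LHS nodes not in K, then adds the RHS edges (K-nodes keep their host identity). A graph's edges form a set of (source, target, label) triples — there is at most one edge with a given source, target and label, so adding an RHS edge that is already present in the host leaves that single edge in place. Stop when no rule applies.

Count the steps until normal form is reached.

start.  V:7 E:2  edges: 4-q->0 6-q->0
1. fire R1 via {0↦1, 1↦4, 2↦0, 3↦3}  →  V:5 E:1  edges: 6-q->0
2. fire R1 via {0↦3, 1↦6, 2↦0, 3↦5}  →  V:3 E:0  edges: ∅
normal form: no rule applies after step 2

Answer: 2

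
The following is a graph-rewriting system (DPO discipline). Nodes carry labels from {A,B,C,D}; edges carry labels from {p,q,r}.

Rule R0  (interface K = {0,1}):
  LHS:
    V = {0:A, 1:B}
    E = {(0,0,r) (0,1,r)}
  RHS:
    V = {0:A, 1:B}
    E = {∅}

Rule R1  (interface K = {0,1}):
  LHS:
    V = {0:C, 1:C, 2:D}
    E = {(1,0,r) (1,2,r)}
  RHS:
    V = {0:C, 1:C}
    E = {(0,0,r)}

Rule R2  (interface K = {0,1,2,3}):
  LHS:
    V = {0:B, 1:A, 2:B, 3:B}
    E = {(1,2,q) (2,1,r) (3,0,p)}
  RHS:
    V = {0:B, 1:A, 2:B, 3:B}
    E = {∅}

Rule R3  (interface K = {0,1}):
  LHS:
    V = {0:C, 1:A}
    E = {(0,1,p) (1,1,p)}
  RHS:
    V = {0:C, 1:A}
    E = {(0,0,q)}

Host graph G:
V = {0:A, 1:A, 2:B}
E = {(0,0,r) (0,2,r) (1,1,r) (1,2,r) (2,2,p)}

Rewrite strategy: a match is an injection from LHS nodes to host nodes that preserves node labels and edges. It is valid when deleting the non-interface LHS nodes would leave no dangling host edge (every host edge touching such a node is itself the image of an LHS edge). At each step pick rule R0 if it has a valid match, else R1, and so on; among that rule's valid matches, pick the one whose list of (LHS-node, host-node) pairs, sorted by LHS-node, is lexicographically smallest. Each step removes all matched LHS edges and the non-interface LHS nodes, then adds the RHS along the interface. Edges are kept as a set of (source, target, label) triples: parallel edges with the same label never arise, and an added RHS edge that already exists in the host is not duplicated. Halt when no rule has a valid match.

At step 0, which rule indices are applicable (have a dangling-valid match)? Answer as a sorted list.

Answer: [R0]

Steps:
R0: 2 valid matches — {0↦0, 1↦2}, {0↦1, 1↦2}
R1: no valid match — LHS pattern not found
R2: no valid match — LHS pattern not found
R3: no valid match — LHS pattern not found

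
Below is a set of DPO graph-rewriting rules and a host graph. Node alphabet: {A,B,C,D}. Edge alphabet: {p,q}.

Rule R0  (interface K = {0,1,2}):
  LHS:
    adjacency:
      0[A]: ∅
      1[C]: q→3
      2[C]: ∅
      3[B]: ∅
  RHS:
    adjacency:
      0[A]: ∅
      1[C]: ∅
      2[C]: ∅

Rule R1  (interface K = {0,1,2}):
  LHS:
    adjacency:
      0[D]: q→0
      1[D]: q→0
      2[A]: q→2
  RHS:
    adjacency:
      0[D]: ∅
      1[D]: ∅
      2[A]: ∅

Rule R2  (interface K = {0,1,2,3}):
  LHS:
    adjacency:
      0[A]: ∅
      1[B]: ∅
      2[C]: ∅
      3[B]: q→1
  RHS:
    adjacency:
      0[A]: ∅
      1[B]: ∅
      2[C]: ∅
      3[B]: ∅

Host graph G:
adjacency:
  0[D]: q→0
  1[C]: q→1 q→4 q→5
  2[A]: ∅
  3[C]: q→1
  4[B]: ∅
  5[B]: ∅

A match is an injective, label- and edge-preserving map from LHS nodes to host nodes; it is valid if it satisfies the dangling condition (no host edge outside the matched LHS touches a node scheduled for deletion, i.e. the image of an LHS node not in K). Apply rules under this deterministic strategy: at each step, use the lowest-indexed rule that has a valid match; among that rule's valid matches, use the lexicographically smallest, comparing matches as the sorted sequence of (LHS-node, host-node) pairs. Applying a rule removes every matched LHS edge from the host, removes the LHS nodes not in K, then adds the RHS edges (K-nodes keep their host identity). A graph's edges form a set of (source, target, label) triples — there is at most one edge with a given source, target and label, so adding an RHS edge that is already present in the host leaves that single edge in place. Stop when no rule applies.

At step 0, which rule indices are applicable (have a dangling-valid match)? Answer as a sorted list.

R0: 2 valid matches — {0↦2, 1↦1, 2↦3, 3↦4}, {0↦2, 1↦1, 2↦3, 3↦5}
R1: no valid match — LHS pattern not found
R2: no valid match — LHS pattern not found

Answer: [R0]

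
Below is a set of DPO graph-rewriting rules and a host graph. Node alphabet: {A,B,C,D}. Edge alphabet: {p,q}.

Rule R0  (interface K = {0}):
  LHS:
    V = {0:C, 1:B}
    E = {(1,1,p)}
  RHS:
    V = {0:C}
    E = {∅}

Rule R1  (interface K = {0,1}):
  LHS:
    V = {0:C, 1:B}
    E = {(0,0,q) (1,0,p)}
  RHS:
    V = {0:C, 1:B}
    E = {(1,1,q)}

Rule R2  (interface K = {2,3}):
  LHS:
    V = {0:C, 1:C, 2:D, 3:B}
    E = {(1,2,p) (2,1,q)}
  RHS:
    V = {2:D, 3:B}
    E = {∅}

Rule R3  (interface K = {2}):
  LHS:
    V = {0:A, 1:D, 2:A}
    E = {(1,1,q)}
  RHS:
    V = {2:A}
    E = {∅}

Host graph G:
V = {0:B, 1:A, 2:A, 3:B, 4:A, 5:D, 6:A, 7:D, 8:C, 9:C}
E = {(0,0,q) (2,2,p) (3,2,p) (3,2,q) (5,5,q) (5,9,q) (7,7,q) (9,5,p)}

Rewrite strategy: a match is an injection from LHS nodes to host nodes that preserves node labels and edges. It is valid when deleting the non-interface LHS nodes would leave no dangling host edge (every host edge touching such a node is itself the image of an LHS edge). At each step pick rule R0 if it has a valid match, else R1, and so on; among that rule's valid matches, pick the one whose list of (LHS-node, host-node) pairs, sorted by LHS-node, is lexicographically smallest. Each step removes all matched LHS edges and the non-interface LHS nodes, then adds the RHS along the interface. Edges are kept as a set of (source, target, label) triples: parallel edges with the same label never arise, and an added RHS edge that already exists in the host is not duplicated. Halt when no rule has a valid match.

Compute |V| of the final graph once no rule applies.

Answer: 4

Rewrite trace:
initial: |V|=10 |E|=8  E = 0-q->0 2-p->2 3-p->2 3-q->2 5-q->5 5-q->9 7-q->7 9-p->5
step 1: apply R2 at {0↦8, 1↦9, 2↦5, 3↦0}  → |V|=8 |E|=6  E = 0-q->0 2-p->2 3-p->2 3-q->2 5-q->5 7-q->7
step 2: apply R3 at {0↦1, 1↦5, 2↦2}  → |V|=6 |E|=5  E = 0-q->0 2-p->2 3-p->2 3-q->2 7-q->7
step 3: apply R3 at {0↦4, 1↦7, 2↦2}  → |V|=4 |E|=4  E = 0-q->0 2-p->2 3-p->2 3-q->2
final graph: no rule applies after step 3
NF nodes: {0:B, 2:A, 3:B, 6:A}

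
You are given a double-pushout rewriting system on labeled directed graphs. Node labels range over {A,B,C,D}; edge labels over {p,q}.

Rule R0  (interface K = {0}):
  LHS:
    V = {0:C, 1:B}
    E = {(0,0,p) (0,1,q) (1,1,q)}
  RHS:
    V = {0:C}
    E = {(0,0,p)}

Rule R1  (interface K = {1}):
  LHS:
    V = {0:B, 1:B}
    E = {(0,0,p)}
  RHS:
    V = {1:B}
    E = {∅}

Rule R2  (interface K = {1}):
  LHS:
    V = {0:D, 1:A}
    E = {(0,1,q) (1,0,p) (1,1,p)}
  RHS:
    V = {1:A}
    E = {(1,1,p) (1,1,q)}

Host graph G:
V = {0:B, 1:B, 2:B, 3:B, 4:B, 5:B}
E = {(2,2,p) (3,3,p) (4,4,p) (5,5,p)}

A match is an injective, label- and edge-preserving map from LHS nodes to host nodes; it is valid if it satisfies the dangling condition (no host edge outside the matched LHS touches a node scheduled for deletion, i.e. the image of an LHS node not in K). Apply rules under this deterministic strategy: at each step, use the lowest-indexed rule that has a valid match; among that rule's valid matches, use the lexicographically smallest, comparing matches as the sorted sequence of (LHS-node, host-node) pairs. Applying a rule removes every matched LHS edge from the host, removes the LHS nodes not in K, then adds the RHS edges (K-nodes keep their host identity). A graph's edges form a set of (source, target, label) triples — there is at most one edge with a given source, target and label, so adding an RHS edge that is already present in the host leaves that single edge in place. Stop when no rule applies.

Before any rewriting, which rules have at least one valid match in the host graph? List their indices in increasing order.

Answer: [R1]

Derivation:
R0: no valid match — LHS pattern not found
R1: 20 valid matches — {0↦2, 1↦0}, {0↦2, 1↦1}, {0↦2, 1↦3} (+17 more)
R2: no valid match — LHS pattern not found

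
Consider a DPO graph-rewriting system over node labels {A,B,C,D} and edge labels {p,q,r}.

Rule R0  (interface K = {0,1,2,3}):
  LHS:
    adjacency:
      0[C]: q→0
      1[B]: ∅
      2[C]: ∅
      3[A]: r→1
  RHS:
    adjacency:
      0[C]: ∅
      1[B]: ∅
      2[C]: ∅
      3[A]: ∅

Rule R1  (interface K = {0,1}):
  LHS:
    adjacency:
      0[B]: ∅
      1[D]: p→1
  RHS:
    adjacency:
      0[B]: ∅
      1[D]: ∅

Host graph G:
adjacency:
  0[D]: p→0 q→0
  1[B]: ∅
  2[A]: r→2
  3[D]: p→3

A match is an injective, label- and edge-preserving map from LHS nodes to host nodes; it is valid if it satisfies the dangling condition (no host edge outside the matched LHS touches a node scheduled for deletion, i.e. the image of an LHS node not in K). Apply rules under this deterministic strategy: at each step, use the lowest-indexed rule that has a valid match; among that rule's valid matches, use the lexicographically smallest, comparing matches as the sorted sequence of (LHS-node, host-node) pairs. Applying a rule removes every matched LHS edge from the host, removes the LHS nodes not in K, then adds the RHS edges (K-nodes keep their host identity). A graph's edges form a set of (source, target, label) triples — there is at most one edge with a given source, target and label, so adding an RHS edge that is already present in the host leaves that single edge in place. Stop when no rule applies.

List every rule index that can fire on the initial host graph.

R0: no valid match — LHS pattern not found
R1: 2 valid matches — {0↦1, 1↦0}, {0↦1, 1↦3}

Answer: [R1]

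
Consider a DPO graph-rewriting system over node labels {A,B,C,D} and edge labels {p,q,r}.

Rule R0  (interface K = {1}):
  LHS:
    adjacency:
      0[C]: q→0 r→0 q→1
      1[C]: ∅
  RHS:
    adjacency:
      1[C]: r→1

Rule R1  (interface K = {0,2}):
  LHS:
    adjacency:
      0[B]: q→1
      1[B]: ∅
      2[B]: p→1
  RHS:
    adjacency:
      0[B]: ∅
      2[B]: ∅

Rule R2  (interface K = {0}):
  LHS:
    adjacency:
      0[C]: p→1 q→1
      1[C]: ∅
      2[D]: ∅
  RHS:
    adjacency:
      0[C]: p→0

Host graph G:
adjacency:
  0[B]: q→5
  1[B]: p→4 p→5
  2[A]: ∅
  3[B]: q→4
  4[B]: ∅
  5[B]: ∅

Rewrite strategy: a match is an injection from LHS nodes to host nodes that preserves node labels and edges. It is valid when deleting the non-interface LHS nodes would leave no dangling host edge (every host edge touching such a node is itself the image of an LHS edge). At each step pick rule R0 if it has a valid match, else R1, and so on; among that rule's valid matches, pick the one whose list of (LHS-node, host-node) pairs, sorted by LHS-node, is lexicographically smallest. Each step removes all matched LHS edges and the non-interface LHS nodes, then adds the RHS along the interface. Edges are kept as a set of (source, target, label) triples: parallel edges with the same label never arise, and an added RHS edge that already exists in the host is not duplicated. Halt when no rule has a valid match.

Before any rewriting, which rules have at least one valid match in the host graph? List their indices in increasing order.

R0: no valid match — LHS pattern not found
R1: 2 valid matches — {0↦0, 1↦5, 2↦1}, {0↦3, 1↦4, 2↦1}
R2: no valid match — LHS pattern not found

Answer: [R1]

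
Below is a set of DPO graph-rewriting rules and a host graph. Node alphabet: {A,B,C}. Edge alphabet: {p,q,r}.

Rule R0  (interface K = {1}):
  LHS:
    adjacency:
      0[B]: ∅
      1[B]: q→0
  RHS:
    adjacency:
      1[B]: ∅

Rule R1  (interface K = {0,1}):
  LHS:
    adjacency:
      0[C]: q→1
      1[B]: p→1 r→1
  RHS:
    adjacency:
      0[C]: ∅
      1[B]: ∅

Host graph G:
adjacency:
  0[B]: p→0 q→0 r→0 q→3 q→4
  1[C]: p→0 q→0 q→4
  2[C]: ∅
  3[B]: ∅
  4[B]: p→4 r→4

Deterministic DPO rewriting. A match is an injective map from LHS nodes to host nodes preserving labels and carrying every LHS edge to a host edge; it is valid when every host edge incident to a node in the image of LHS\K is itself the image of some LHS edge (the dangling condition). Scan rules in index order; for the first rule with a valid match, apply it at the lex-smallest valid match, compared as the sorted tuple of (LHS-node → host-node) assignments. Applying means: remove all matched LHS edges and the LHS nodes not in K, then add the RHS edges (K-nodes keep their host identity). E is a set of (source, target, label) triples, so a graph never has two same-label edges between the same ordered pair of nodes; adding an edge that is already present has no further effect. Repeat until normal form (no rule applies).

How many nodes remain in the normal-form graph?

start.  V:5 E:10  edges: 0-p->0 0-q->0 0-r->0 0-q->3 0-q->4 1-p->0 1-q->0 1-q->4 4-p->4 4-r->4
1. fire R0 via {0↦3, 1↦0}  →  V:4 E:9  edges: 0-p->0 0-q->0 0-r->0 0-q->4 1-p->0 1-q->0 1-q->4 4-p->4 4-r->4
2. fire R1 via {0↦1, 1↦0}  →  V:4 E:6  edges: 0-q->0 0-q->4 1-p->0 1-q->4 4-p->4 4-r->4
3. fire R1 via {0↦1, 1↦4}  →  V:4 E:3  edges: 0-q->0 0-q->4 1-p->0
4. fire R0 via {0↦4, 1↦0}  →  V:3 E:2  edges: 0-q->0 1-p->0
normal form: no rule applies after step 4
NF nodes: {0:B, 1:C, 2:C}

Answer: 3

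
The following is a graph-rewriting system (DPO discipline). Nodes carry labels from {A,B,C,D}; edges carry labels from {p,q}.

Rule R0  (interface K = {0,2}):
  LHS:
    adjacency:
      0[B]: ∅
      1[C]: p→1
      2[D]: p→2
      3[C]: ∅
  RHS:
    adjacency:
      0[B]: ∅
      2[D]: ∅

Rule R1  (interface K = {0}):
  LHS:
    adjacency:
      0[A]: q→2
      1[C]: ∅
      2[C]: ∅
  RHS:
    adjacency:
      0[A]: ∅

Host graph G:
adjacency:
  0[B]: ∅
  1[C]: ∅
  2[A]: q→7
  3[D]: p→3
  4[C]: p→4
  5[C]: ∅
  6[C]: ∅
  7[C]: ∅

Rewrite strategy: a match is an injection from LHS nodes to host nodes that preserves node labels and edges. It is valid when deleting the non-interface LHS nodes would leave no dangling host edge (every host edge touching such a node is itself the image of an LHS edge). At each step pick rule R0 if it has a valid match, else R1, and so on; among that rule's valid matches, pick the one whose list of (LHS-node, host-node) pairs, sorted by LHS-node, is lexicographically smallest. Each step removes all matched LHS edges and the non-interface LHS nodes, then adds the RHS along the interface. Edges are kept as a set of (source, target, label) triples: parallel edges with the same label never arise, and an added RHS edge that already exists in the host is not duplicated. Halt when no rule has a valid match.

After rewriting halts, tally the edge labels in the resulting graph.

Answer: (no edges)

Derivation:
[0] host  ⇒  8 nodes, 3 edges  {2-q->7 3-p->3 4-p->4}
[1] R0 @ {0↦0, 1↦4, 2↦3, 3↦1}  ⇒  6 nodes, 1 edges  {2-q->7}
[2] R1 @ {0↦2, 1↦5, 2↦7}  ⇒  4 nodes, 0 edges  {∅}
normal form: no rule applies after step 2
NF edges: []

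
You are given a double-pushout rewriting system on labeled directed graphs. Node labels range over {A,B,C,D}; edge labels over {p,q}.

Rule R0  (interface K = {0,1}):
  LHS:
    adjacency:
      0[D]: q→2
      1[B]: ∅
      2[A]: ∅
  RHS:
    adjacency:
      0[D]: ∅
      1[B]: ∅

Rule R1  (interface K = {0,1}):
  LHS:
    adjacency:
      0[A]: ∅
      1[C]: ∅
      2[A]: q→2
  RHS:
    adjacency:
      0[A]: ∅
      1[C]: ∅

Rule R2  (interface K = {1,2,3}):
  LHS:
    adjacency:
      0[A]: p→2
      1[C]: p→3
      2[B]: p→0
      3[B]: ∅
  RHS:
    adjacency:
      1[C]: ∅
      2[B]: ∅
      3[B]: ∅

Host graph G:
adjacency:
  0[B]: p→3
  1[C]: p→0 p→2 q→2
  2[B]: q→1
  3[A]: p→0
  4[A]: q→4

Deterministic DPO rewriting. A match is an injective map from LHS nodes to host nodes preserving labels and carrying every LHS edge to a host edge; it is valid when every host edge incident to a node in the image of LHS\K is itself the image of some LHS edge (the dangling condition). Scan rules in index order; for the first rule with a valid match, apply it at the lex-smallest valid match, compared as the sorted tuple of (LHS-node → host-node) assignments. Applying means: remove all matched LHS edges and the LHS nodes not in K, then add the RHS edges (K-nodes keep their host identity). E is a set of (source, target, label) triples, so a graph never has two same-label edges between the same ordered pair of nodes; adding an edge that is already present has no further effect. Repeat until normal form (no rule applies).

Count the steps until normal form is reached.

[0] host  ⇒  5 nodes, 7 edges  {0-p->3 1-p->0 1-p->2 1-q->2 2-q->1 3-p->0 4-q->4}
[1] R1 @ {0↦3, 1↦1, 2↦4}  ⇒  4 nodes, 6 edges  {0-p->3 1-p->0 1-p->2 1-q->2 2-q->1 3-p->0}
[2] R2 @ {0↦3, 1↦1, 2↦0, 3↦2}  ⇒  3 nodes, 3 edges  {1-p->0 1-q->2 2-q->1}
final graph: no rule applies after step 2

Answer: 2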